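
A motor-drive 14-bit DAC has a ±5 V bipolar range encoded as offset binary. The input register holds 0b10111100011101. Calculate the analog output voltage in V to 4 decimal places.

2.3615 V

LSB = 10 V / 2^14 = 0.610 mV.
Code 0b10111100011101 = 12061 decimal.
V_out = (−5) + 12061 × 0.000610352 V = 2.36145 V.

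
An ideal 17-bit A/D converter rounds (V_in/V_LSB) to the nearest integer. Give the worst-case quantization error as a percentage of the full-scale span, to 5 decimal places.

Rounding → worst-case error = ½ LSB = V_FS/2^18, so 100/262144 = 0.00038147 % of full scale.

0.00038 %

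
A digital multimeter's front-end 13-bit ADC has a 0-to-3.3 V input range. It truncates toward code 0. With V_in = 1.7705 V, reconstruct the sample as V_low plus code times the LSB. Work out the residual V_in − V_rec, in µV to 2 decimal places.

One LSB is 3.3 V / 8192 = 402.83 µV.
(1.7705 − 0)/0.000402832 = 4395.1321; ⌊·⌋ gives code 4395.
V_rec = 0 + 4395·0.000402832 = 1.7704468 V.
V_in − V_rec = 5.32227e-05 V = 53.22 µV.

53.22 µV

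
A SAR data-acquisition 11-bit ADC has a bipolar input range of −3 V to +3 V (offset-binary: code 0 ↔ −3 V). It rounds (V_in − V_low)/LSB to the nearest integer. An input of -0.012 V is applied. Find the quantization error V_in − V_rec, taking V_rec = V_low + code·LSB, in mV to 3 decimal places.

-0.281 mV

One LSB is 6 V / 2048 = 2.930 mV.
Scaled input = 1019.9040 LSBs, so code = 1020.
Reconstructed: -0.01171875 V.
Difference: -0.00028125 V → -0.281 mV.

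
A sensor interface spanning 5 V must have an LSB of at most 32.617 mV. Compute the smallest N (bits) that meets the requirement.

8 bits

Number of steps required ≥ 5 V / 32.617 mV = 153.29.
Need 2^N ≥ 153.29; 2^7 = 128, 2^8 = 256.
Minimum N = 8.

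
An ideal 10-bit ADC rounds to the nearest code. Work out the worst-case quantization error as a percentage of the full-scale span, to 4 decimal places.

Rounding → worst-case error = ½ LSB = V_FS/2^11, so 100/2048 = 0.0488281 % of full scale.

0.0488 %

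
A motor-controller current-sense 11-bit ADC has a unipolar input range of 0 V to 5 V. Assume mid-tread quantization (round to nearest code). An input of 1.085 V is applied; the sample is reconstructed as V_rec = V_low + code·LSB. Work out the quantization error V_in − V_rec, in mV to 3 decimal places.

One LSB is 5 V / 2048 = 2.441 mV.
Scaled input = 444.4160 LSBs, so code = 444.
V_rec = 0 + 444·0.00244141 = 1.0839844 V.
Difference: 0.00101563 V → 1.016 mV.

1.016 mV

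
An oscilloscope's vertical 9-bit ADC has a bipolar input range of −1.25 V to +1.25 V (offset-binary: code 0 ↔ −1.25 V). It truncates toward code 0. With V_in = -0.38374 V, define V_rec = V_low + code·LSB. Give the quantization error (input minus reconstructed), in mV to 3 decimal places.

2.002 mV

One LSB is 2.5 V / 512 = 4.883 mV.
Scaled input = 177.4100 LSBs, so code = 177.
V_rec = (−1.25) + 177·0.00488281 = -0.38574219 V.
Difference: 0.00200219 V → 2.002 mV.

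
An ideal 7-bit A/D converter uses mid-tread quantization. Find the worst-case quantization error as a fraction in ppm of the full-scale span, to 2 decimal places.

Rounding → worst-case error = ½ LSB = V_FS/2^8, so 1e+06/256 = 3906.25 ppm of full scale.

3906.25 ppm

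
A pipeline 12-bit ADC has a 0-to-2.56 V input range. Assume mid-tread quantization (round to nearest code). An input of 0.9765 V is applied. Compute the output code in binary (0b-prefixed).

code 0b11000011010 (decimal 1562)

Full-scale span = 2.56 V; LSB = 2.56/2^12 = 0.625 mV.
Input sits at 1562.400 steps above V_low.
Round → code 1562.
In binary (0b-prefixed): 0b11000011010.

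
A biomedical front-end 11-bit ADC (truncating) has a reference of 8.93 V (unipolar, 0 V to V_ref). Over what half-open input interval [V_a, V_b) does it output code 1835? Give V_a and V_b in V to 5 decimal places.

[8.00125 V, 8.00561 V)

LSB = 8.93/2^11 = 4.360 mV.
V_a = V_low + 1835·LSB = 8.00125 V; V_b = V_low + 1836·LSB = 8.00561 V.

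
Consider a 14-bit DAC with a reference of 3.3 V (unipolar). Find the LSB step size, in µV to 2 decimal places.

201.42 µV

Full-scale span = 3.3 V.
LSB = 3.3 / 2^14 = 3.3 / 16384 = 0.000201416 V = 201.42 µV.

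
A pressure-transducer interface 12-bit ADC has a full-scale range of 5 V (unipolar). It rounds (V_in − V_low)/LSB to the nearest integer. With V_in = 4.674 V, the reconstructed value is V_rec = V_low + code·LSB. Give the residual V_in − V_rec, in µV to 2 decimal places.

LSB = 5/2^12 = 1.221 mV.
Scaled input = 3828.9408 LSBs, so code = 3829.
V_rec = 0 + 3829·0.0012207 = 4.6740723 V.
Difference: -7.22656e-05 V → -72.27 µV.

-72.27 µV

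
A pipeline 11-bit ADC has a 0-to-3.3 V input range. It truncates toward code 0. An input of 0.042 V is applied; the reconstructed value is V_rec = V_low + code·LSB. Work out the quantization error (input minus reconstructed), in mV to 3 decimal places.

One LSB is 3.3 V / 2048 = 1.611 mV.
(0.042 − 0)/0.00161133 = 26.0655; ⌊·⌋ gives code 26.
Code 26 maps back to 0 + 26×0.00161133 V = 0.041894531 V.
Error = 0.042 − 0.041894531 = 0.000105469 V = 0.105 mV.

0.105 mV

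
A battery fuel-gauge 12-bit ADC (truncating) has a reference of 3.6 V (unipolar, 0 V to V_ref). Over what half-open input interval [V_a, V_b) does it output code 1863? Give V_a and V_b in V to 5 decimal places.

LSB = 3.6/2^12 = 0.879 mV.
V_a = V_low + 1863·LSB = 1.6374 V; V_b = V_low + 1864·LSB = 1.63828 V.

[1.63740 V, 1.63828 V)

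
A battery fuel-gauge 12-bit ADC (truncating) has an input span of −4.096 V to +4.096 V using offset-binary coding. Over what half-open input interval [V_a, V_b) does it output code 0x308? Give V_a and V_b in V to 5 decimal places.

LSB = 8.192/2^12 = 2.000 mV.
Code 0x308 = 776 decimal.
V_a = V_low + 776·LSB = -2.544 V; V_b = V_low + 777·LSB = -2.542 V.

[-2.54400 V, -2.54200 V)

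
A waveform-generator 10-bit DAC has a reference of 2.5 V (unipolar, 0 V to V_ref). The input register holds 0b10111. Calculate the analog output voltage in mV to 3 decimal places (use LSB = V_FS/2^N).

LSB = 2.5 V / 2^10 = 2.441 mV.
Code 0b10111 = 23 decimal.
V_out = 0 + 23 × 0.00244141 V = 0.0561523 V.
= 56.152 mV.

56.152 mV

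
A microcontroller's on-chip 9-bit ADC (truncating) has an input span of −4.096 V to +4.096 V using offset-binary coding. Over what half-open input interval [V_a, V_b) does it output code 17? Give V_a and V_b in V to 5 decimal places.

[-3.82400 V, -3.80800 V)

LSB = 8.192/2^9 = 16.000 mV.
V_a = V_low + 17·LSB = -3.824 V; V_b = V_low + 18·LSB = -3.808 V.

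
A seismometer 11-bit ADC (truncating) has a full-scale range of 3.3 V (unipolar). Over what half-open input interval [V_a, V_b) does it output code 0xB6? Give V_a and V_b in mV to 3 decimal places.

LSB = 3.3/2^11 = 1.611 mV.
Code 0xB6 = 182 decimal.
V_a = V_low + 182·LSB = 0.293262 V; V_b = V_low + 183·LSB = 0.294873 V.

[293.262 mV, 294.873 mV)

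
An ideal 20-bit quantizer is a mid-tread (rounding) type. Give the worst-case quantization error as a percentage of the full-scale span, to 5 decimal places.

0.00005 %

Rounding → worst-case error = ½ LSB = V_FS/2^21, so 100/2097152 = 4.76837e-05 % of full scale.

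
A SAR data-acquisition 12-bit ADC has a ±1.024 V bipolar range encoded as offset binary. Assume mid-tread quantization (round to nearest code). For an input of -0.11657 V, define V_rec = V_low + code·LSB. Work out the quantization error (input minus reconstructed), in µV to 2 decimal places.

-70.00 µV

One LSB is 2.048 V / 4096 = 0.500 mV.
(-0.11657 − (−1.024))/0.0005 = 1814.8600; round gives code 1815.
Code 1815 maps back to (−1.024) + 1815×0.0005 V = -0.1165 V.
Difference: -7e-05 V → -70.00 µV.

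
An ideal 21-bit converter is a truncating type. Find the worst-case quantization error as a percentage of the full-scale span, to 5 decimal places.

Truncating → worst-case error = 1 LSB = V_FS/2^21, so 100/2097152 = 4.76837e-05 % of full scale.

0.00005 %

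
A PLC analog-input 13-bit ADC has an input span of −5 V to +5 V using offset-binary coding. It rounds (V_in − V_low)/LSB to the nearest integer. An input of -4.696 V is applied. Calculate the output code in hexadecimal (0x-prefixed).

Full-scale span = 10 V; LSB = 10/2^13 = 1.221 mV.
(-4.696 − (−5)) / 0.0012207 = 249.037 LSBs.
So the output code is 249.
In hexadecimal (0x-prefixed): 0xF9.

code 0xF9 (decimal 249)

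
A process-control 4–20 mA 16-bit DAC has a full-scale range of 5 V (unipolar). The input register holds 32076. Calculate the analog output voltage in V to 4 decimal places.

2.4472 V

LSB = 5 V / 2^16 = 76.29 µV.
V_out = 0 + 32076 × 7.62939e-05 V = 2.4472 V.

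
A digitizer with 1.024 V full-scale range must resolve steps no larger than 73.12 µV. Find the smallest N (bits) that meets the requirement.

Number of steps required ≥ 1.024 V / 73.12 µV = 14004.38.
Need 2^N ≥ 14004.38; 2^13 = 8192, 2^14 = 16384.
Minimum N = 14.

14 bits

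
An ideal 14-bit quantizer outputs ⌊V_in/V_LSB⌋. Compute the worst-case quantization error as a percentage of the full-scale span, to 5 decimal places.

0.00610 %

Truncating → worst-case error = 1 LSB = V_FS/2^14, so 100/16384 = 0.00610352 % of full scale.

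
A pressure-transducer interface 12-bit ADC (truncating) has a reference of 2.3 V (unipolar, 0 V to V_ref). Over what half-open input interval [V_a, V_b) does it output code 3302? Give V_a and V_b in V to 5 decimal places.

LSB = 2.3/2^12 = 0.562 mV.
V_a = V_low + 3302·LSB = 1.85415 V; V_b = V_low + 3303·LSB = 1.85471 V.

[1.85415 V, 1.85471 V)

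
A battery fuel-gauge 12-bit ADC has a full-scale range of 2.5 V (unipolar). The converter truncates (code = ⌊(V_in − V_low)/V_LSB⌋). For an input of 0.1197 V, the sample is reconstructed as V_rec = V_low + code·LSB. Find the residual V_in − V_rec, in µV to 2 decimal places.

71.09 µV

Step size: 2.5 V ÷ 2^12 = 0.610 mV.
(0.1197 − 0)/0.000610352 = 196.1165; ⌊·⌋ gives code 196.
Reconstructed: 0.11962891 V.
Difference: 7.10938e-05 V → 71.09 µV.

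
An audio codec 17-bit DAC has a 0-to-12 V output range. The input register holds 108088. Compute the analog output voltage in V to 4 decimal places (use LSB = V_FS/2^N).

9.8958 V

LSB = 12 V / 2^17 = 91.55 µV.
V_out = 0 + 108088 × 9.15527e-05 V = 9.89575 V.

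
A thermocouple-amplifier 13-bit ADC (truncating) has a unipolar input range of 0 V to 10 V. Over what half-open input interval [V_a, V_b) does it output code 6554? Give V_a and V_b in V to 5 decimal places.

[8.00049 V, 8.00171 V)

LSB = 10/2^13 = 1.221 mV.
V_a = V_low + 6554·LSB = 8.00049 V; V_b = V_low + 6555·LSB = 8.00171 V.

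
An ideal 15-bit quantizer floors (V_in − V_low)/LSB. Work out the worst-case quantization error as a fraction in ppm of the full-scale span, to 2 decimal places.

Truncating → worst-case error = 1 LSB = V_FS/2^15, so 1e+06/32768 = 30.5176 ppm of full scale.

30.52 ppm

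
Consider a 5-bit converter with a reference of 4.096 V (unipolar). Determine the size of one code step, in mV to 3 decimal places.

128.000 mV

Full-scale span = 4.096 V.
LSB = 4.096 / 2^5 = 4.096 / 32 = 0.128 V = 128.000 mV.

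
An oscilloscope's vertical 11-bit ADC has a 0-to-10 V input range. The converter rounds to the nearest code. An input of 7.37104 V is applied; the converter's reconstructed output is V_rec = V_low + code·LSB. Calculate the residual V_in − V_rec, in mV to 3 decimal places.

Step size: 10 V ÷ 2^11 = 4.883 mV.
(7.37104 − 0)/0.00488281 = 1509.5890; round gives code 1510.
V_rec = 0 + 1510·0.00488281 = 7.3730469 V.
Error = 7.37104 − 7.3730469 = -0.00200687 V = -2.007 mV.

-2.007 mV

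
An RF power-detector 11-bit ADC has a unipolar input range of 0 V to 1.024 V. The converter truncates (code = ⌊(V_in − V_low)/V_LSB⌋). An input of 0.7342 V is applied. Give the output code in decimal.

code 1468

Full-scale span = 1.024 V; LSB = 1.024/2^11 = 0.500 mV.
Input sits at 1468.400 steps above V_low.
⌊·⌋(1468.400) = 1468.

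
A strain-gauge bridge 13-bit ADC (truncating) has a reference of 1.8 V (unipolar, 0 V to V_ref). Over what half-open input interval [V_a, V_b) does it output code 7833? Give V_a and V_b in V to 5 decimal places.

LSB = 1.8/2^13 = 219.73 µV.
V_a = V_low + 7833·LSB = 1.72112 V; V_b = V_low + 7834·LSB = 1.72134 V.

[1.72112 V, 1.72134 V)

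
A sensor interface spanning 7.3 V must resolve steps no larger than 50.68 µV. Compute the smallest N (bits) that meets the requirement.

18 bits

Number of steps required ≥ 7.3 V / 50.68 µV = 144041.04.
Need 2^N ≥ 144041.04; 2^17 = 131072, 2^18 = 262144.
Minimum N = 18.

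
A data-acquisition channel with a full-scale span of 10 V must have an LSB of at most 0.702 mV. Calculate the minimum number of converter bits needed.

Number of steps required ≥ 10 V / 0.702 mV = 14245.01.
Need 2^N ≥ 14245.01; 2^13 = 8192, 2^14 = 16384.
Minimum N = 14.

14 bits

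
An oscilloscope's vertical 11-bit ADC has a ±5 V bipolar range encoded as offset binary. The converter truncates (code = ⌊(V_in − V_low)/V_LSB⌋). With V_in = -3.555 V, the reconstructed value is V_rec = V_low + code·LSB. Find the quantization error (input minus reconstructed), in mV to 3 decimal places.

4.570 mV

Step size: 10 V ÷ 2^11 = 4.883 mV.
Scaled input = 295.9360 LSBs, so code = 295.
Reconstructed: -3.5595703 V.
V_in − V_rec = 0.00457031 V = 4.570 mV.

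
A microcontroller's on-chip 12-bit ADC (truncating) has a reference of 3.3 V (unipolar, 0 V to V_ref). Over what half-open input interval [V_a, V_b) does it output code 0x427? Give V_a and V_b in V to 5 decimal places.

LSB = 3.3/2^12 = 0.806 mV.
Code 0x427 = 1063 decimal.
V_a = V_low + 1063·LSB = 0.856421 V; V_b = V_low + 1064·LSB = 0.857227 V.

[0.85642 V, 0.85723 V)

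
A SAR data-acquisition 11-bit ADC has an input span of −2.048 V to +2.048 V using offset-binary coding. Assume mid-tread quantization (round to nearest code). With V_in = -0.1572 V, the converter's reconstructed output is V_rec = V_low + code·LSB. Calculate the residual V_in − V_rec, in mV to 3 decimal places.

LSB = 4.096/2^11 = 2.000 mV.
Scaled input = 945.4000 LSBs, so code = 945.
V_rec = (−2.048) + 945·0.002 = -0.158 V.
Error = -0.1572 − (−0.158) = 0.0008 V = 0.800 mV.

0.800 mV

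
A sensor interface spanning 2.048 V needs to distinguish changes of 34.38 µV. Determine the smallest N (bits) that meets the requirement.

Number of steps required ≥ 2.048 V / 34.38 µV = 59569.52.
Need 2^N ≥ 59569.52; 2^15 = 32768, 2^16 = 65536.
Minimum N = 16.

16 bits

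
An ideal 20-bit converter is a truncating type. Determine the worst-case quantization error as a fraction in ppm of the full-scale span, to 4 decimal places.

Truncating → worst-case error = 1 LSB = V_FS/2^20, so 1e+06/1048576 = 0.953674 ppm of full scale.

0.9537 ppm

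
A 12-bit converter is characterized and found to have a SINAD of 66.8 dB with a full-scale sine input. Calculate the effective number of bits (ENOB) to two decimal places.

ENOB = (SINAD − 1.76) / 6.02 = (66.8 − 1.76)/6.02 = 10.804.

10.80 bits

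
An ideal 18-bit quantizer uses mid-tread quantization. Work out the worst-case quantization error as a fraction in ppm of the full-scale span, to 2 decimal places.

Rounding → worst-case error = ½ LSB = V_FS/2^19, so 1e+06/524288 = 1.90735 ppm of full scale.

1.91 ppm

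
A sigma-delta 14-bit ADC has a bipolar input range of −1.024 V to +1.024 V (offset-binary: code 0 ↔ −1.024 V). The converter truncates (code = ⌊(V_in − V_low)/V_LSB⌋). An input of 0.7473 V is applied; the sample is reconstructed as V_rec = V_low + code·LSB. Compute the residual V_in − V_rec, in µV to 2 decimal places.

50.00 µV

Step size: 2.048 V ÷ 2^14 = 125.00 µV.
(V_in − V_low)/LSB = (0.7473 − (−1.024))/0.000125 = 14170.4000 → code 14170 (floor).
Code 14170 maps back to (−1.024) + 14170×0.000125 V = 0.74725 V.
Difference: 5e-05 V → 50.00 µV.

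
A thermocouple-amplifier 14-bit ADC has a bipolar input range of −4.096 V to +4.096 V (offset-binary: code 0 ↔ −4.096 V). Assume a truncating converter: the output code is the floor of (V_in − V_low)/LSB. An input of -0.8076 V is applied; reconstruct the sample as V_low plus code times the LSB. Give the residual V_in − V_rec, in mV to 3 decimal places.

Step size: 8.192 V ÷ 2^14 = 0.500 mV.
(V_in − V_low)/LSB = (-0.8076 − (−4.096))/0.0005 = 6576.8000 → code 6576 (floor).
Reconstructed: -0.808 V.
V_in − V_rec = 0.0004 V = 0.400 mV.

0.400 mV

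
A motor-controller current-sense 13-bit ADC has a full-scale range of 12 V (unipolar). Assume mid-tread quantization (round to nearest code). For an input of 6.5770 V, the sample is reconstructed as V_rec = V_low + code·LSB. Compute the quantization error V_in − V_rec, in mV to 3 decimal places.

-0.148 mV

Step size: 12 V ÷ 2^13 = 1.465 mV.
(V_in − V_low)/LSB = (6.5770 − 0)/0.00146484 = 4489.8987 → code 4490 (round).
Code 4490 maps back to 0 + 4490×0.00146484 V = 6.5771484 V.
Difference: -0.000148437 V → -0.148 mV.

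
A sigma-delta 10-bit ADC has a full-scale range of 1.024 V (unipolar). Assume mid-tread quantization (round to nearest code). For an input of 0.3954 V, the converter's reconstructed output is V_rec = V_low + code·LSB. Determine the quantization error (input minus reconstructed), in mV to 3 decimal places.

One LSB is 1.024 V / 1024 = 1.000 mV.
(V_in − V_low)/LSB = (0.3954 − 0)/0.001 = 395.4000 → code 395 (round).
Code 395 maps back to 0 + 395×0.001 V = 0.395 V.
V_in − V_rec = 0.0004 V = 0.400 mV.

0.400 mV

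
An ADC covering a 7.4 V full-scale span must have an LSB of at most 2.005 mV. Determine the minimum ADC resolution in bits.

Number of steps required ≥ 7.4 V / 2.005 mV = 3690.77.
Need 2^N ≥ 3690.77; 2^11 = 2048, 2^12 = 4096.
Minimum N = 12.

12 bits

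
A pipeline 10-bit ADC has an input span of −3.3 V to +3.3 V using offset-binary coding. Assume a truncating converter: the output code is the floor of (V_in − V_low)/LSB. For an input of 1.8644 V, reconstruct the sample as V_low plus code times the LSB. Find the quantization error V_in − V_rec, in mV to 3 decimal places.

LSB = 6.6/2^10 = 6.445 mV.
Scaled input = 801.2645 LSBs, so code = 801.
Reconstructed: 1.8626953 V.
Difference: 0.00170469 V → 1.705 mV.

1.705 mV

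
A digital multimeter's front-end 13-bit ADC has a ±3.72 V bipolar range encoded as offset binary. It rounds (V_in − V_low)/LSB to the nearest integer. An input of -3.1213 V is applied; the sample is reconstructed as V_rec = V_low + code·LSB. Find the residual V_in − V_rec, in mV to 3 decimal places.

0.194 mV

One LSB is 7.44 V / 8192 = 0.908 mV.
(V_in − V_low)/LSB = (-3.1213 − (−3.72))/0.000908203 = 659.2138 → code 659 (round).
Code 659 maps back to (−3.72) + 659×0.000908203 V = -3.1214941 V.
V_in − V_rec = 0.000194141 V = 0.194 mV.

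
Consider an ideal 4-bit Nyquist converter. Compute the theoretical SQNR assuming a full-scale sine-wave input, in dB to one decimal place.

25.8 dB

SNR ≈ 6.02·N + 1.76 dB = 6.02·4 + 1.76 = 25.84 dB.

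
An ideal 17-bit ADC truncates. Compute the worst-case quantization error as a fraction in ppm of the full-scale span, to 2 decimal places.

Truncating → worst-case error = 1 LSB = V_FS/2^17, so 1e+06/131072 = 7.62939 ppm of full scale.

7.63 ppm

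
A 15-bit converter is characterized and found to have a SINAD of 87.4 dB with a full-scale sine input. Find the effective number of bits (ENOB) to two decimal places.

14.23 bits

ENOB = (SINAD − 1.76) / 6.02 = (87.4 − 1.76)/6.02 = 14.226.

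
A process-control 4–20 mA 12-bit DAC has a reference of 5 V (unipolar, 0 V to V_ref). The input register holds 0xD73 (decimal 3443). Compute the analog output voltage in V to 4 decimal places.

4.2029 V

LSB = 5 V / 2^12 = 1.221 mV.
Code 0xD73 = 3443 decimal.
V_out = 0 + 3443 × 0.0012207 V = 4.20288 V.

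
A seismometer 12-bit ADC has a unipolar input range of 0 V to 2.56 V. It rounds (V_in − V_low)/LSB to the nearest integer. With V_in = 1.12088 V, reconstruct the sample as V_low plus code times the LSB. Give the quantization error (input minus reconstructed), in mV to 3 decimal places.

0.255 mV

One LSB is 2.56 V / 4096 = 0.625 mV.
(1.12088 − 0)/0.000625 = 1793.4080; round gives code 1793.
V_rec = 0 + 1793·0.000625 = 1.120625 V.
V_in − V_rec = 0.000255 V = 0.255 mV.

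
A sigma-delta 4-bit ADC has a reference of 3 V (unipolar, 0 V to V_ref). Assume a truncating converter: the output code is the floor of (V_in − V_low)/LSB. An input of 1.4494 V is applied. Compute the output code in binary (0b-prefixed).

code 0b111 (decimal 7)

LSB = 3 V / 16 = 187.500 mV.
Input sits at 7.730 steps above V_low.
So the output code is 7.
In binary (0b-prefixed): 0b111.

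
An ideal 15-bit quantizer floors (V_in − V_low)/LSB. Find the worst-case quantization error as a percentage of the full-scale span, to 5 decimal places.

0.00305 %

Truncating → worst-case error = 1 LSB = V_FS/2^15, so 100/32768 = 0.00305176 % of full scale.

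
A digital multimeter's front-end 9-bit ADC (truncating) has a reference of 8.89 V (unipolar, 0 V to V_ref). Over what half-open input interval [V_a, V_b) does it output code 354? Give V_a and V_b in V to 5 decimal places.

LSB = 8.89/2^9 = 17.363 mV.
V_a = V_low + 354·LSB = 6.1466 V; V_b = V_low + 355·LSB = 6.16396 V.

[6.14660 V, 6.16396 V)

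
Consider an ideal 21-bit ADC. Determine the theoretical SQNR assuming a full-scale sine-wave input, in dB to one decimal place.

128.2 dB

SNR ≈ 6.02·N + 1.76 dB = 6.02·21 + 1.76 = 128.18 dB.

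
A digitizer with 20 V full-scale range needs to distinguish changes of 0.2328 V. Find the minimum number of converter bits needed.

Number of steps required ≥ 20 V / 0.2328 V = 85.91.
Need 2^N ≥ 85.91; 2^6 = 64, 2^7 = 128.
Minimum N = 7.

7 bits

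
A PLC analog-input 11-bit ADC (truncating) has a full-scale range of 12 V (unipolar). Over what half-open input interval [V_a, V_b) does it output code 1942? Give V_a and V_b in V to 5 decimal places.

LSB = 12/2^11 = 5.859 mV.
V_a = V_low + 1942·LSB = 11.3789 V; V_b = V_low + 1943·LSB = 11.3848 V.

[11.37891 V, 11.38477 V)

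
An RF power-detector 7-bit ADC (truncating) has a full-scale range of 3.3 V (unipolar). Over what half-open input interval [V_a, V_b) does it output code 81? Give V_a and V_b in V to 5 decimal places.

[2.08828 V, 2.11406 V)

LSB = 3.3/2^7 = 25.781 mV.
V_a = V_low + 81·LSB = 2.08828 V; V_b = V_low + 82·LSB = 2.11406 V.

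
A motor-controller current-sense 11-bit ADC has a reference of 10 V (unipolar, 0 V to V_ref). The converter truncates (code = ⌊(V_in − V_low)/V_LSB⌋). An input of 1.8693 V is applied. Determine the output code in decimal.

With 2048 levels over 10 V, one step is 4.883 mV.
(1.8693 − 0) / 0.00488281 = 382.833 LSBs.
So the output code is 382.

code 382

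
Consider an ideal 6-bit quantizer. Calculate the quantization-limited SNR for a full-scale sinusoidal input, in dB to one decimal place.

SNR ≈ 6.02·N + 1.76 dB = 6.02·6 + 1.76 = 37.88 dB.

37.9 dB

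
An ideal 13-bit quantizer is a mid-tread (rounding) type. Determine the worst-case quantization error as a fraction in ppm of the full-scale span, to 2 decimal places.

61.04 ppm

Rounding → worst-case error = ½ LSB = V_FS/2^14, so 1e+06/16384 = 61.0352 ppm of full scale.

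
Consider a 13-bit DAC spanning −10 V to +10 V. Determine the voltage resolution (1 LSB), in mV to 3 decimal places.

Full-scale span = 20 V.
LSB = 20 / 2^13 = 20 / 8192 = 0.00244141 V = 2.441 mV.

2.441 mV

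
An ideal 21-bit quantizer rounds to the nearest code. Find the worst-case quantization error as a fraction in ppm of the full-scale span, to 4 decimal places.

Rounding → worst-case error = ½ LSB = V_FS/2^22, so 1e+06/4194304 = 0.238419 ppm of full scale.

0.2384 ppm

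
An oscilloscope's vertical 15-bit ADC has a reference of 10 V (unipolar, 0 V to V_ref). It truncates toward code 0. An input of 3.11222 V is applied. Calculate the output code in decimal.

With 32768 levels over 10 V, one step is 305.18 µV.
(V_in − V_low)/LSB = (3.11222 − 0) / 0.000305176 = 10198.122.
Floor → code 10198.

code 10198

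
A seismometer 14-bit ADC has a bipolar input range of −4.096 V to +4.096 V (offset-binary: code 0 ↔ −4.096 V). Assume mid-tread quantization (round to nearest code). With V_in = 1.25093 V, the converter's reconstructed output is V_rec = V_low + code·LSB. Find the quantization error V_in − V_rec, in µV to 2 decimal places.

One LSB is 8.192 V / 16384 = 0.500 mV.
Scaled input = 10693.8600 LSBs, so code = 10694.
Code 10694 maps back to (−4.096) + 10694×0.0005 V = 1.251 V.
V_in − V_rec = -7e-05 V = -70.00 µV.

-70.00 µV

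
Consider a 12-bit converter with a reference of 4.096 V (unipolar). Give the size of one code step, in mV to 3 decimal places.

1.000 mV

Full-scale span = 4.096 V.
LSB = 4.096 / 2^12 = 4.096 / 4096 = 0.001 V = 1.000 mV.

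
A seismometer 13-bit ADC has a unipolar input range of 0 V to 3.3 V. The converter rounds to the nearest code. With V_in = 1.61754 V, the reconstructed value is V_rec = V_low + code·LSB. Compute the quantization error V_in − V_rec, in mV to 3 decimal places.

LSB = 3.3/2^13 = 402.83 µV.
(1.61754 − 0)/0.000402832 = 4015.4205; round gives code 4015.
Reconstructed: 1.6173706 V.
Error = 1.61754 − 1.6173706 = 0.000169395 V = 0.169 mV.

0.169 mV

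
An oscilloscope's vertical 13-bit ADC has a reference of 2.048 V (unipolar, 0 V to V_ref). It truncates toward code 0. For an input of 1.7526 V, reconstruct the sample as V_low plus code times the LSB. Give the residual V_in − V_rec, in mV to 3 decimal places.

0.100 mV

One LSB is 2.048 V / 8192 = 250.00 µV.
(1.7526 − 0)/0.00025 = 7010.4000; ⌊·⌋ gives code 7010.
Code 7010 maps back to 0 + 7010×0.00025 V = 1.7525 V.
Error = 1.7526 − 1.7525 = 0.0001 V = 0.100 mV.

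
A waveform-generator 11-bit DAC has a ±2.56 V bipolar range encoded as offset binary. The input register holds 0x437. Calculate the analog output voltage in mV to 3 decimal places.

LSB = 5.12 V / 2^11 = 2.500 mV.
Code 0x437 = 1079 decimal.
V_out = (−2.56) + 1079 × 0.0025 V = 0.1375 V.
= 137.500 mV.

137.500 mV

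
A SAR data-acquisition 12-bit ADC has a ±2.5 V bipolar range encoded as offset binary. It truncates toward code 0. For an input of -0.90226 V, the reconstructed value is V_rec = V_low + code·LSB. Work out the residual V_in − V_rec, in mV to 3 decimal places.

1.060 mV

LSB = 5/2^12 = 1.221 mV.
Scaled input = 1308.8686 LSBs, so code = 1308.
Reconstructed: -0.90332031 V.
V_in − V_rec = 0.00106031 V = 1.060 mV.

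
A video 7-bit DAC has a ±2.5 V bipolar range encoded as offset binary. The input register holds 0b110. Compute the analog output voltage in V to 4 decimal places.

-2.2656 V

LSB = 5 V / 2^7 = 39.062 mV.
Code 0b110 = 6 decimal.
V_out = (−2.5) + 6 × 0.0390625 V = -2.26562 V.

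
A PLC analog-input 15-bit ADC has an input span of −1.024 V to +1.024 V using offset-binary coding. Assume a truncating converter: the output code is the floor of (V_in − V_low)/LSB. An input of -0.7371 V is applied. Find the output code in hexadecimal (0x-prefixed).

With 32768 levels over 2.048 V, one step is 62.50 µV.
Input sits at 4590.400 steps above V_low.
So the output code is 4590.
In hexadecimal (0x-prefixed): 0x11EE.

code 0x11EE (decimal 4590)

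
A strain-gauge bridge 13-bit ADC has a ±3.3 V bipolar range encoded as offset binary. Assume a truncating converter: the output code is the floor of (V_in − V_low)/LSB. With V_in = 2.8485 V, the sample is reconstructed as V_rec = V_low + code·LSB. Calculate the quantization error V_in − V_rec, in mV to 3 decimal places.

One LSB is 6.6 V / 8192 = 0.806 mV.
Scaled input = 7631.5927 LSBs, so code = 7631.
V_rec = (−3.3) + 7631·0.000805664 = 2.8480225 V.
V_in − V_rec = 0.000477539 V = 0.478 mV.

0.478 mV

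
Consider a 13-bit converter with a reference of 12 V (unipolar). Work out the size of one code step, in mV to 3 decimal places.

Full-scale span = 12 V.
LSB = 12 / 2^13 = 12 / 8192 = 0.00146484 V = 1.465 mV.

1.465 mV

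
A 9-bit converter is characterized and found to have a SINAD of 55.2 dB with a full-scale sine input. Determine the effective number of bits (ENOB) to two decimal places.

8.88 bits

ENOB = (SINAD − 1.76) / 6.02 = (55.2 − 1.76)/6.02 = 8.877.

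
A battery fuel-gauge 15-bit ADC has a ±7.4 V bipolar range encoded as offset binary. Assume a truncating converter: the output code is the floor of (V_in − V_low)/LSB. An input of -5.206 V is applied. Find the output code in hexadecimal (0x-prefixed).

code 0x12F9 (decimal 4857)

LSB = 14.8 V / 32768 = 451.66 µV.
Input sits at 4857.635 steps above V_low.
So the output code is 4857.
In hexadecimal (0x-prefixed): 0x12F9.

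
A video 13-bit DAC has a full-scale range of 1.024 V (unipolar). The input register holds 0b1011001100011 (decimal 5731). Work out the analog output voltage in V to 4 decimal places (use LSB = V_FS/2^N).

0.7164 V

LSB = 1.024 V / 2^13 = 125.00 µV.
Code 0b1011001100011 = 5731 decimal.
V_out = 0 + 5731 × 0.000125 V = 0.716375 V.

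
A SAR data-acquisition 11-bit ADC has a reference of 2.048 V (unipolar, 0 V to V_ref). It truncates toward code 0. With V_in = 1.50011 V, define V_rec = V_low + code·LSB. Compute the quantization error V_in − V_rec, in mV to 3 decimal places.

0.110 mV

One LSB is 2.048 V / 2048 = 1.000 mV.
(V_in − V_low)/LSB = (1.50011 − 0)/0.001 = 1500.1100 → code 1500 (floor).
Code 1500 maps back to 0 + 1500×0.001 V = 1.5 V.
Error = 1.50011 − 1.5 = 0.00011 V = 0.110 mV.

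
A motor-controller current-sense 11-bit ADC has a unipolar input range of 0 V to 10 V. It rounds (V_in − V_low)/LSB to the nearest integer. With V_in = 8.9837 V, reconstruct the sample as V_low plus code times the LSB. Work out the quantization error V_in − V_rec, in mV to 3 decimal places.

One LSB is 10 V / 2048 = 4.883 mV.
Scaled input = 1839.8618 LSBs, so code = 1840.
Reconstructed: 8.984375 V.
Difference: -0.000675 V → -0.675 mV.

-0.675 mV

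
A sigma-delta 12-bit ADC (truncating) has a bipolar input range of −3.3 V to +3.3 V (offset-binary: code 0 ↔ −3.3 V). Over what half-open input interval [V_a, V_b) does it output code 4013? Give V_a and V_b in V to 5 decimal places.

LSB = 6.6/2^12 = 1.611 mV.
V_a = V_low + 4013·LSB = 3.16626 V; V_b = V_low + 4014·LSB = 3.16787 V.

[3.16626 V, 3.16787 V)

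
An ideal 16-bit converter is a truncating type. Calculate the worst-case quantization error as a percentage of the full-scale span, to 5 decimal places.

0.00153 %

Truncating → worst-case error = 1 LSB = V_FS/2^16, so 100/65536 = 0.00152588 % of full scale.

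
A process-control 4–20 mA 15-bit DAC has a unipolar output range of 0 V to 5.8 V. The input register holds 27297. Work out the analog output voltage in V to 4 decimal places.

LSB = 5.8 V / 2^15 = 177.00 µV.
V_out = 0 + 27297 × 0.000177002 V = 4.83162 V.

4.8316 V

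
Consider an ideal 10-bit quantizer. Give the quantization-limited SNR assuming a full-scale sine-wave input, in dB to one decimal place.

62.0 dB

SNR ≈ 6.02·N + 1.76 dB = 6.02·10 + 1.76 = 61.96 dB.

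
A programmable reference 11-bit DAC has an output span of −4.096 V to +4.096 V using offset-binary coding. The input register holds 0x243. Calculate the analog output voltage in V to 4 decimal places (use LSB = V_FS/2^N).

LSB = 8.192 V / 2^11 = 4.000 mV.
Code 0x243 = 579 decimal.
V_out = (−4.096) + 579 × 0.004 V = -1.78 V.

-1.7800 V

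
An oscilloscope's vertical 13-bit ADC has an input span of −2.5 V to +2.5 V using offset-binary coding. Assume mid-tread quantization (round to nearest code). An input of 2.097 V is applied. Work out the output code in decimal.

LSB = 5 V / 8192 = 0.610 mV.
Input sits at 7531.725 steps above V_low.
round(7531.725) = 7532.

code 7532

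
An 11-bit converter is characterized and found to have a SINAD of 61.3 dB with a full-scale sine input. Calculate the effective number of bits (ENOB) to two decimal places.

ENOB = (SINAD − 1.76) / 6.02 = (61.3 − 1.76)/6.02 = 9.890.

9.89 bits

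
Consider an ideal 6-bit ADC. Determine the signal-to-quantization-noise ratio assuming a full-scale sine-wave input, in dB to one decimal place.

SNR ≈ 6.02·N + 1.76 dB = 6.02·6 + 1.76 = 37.88 dB.

37.9 dB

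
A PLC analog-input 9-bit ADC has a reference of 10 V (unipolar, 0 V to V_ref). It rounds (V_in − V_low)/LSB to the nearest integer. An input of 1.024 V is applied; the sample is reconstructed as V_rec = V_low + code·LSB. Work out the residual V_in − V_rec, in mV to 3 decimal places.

One LSB is 10 V / 512 = 19.531 mV.
(1.024 − 0)/0.0195312 = 52.4288; round gives code 52.
Reconstructed: 1.015625 V.
V_in − V_rec = 0.008375 V = 8.375 mV.

8.375 mV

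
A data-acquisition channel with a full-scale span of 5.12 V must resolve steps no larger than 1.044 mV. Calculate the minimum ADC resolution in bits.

Number of steps required ≥ 5.12 V / 1.044 mV = 4904.21.
Need 2^N ≥ 4904.21; 2^12 = 4096, 2^13 = 8192.
Minimum N = 13.

13 bits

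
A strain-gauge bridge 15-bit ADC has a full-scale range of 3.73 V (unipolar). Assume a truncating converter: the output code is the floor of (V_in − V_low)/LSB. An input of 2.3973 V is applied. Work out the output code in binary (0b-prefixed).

With 32768 levels over 3.73 V, one step is 113.83 µV.
Input sits at 21060.248 steps above V_low.
Floor → code 21060.
In binary (0b-prefixed): 0b101001001000100.

code 0b101001001000100 (decimal 21060)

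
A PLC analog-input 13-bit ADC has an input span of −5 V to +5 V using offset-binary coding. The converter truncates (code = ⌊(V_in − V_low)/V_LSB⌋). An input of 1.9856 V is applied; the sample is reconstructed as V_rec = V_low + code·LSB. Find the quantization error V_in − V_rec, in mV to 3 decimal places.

0.737 mV

One LSB is 10 V / 8192 = 1.221 mV.
(V_in − V_low)/LSB = (1.9856 − (−5))/0.0012207 = 5722.6035 → code 5722 (floor).
Reconstructed: 1.9848633 V.
V_in − V_rec = 0.000736719 V = 0.737 mV.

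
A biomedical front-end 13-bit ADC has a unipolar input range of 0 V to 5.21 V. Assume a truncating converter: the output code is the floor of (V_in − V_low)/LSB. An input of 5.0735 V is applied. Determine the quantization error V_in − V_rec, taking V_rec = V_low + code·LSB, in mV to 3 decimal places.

One LSB is 5.21 V / 8192 = 0.636 mV.
(V_in − V_low)/LSB = (5.0735 − 0)/0.000635986 = 7977.3727 → code 7977 (floor).
Code 7977 maps back to 0 + 7977×0.000635986 V = 5.0732629 V.
Difference: 0.000237061 V → 0.237 mV.

0.237 mV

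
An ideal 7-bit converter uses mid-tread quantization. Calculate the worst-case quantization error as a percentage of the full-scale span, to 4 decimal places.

0.3906 %

Rounding → worst-case error = ½ LSB = V_FS/2^8, so 100/256 = 0.390625 % of full scale.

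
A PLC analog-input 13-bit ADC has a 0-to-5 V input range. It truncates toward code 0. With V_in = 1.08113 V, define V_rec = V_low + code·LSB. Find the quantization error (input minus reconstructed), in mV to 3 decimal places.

Step size: 5 V ÷ 2^13 = 0.610 mV.
(V_in − V_low)/LSB = (1.08113 − 0)/0.000610352 = 1771.3234 → code 1771 (floor).
Code 1771 maps back to 0 + 1771×0.000610352 V = 1.0809326 V.
Error = 1.08113 − 1.0809326 = 0.000197383 V = 0.197 mV.

0.197 mV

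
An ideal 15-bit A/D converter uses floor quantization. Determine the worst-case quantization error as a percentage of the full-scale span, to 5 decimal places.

Truncating → worst-case error = 1 LSB = V_FS/2^15, so 100/32768 = 0.00305176 % of full scale.

0.00305 %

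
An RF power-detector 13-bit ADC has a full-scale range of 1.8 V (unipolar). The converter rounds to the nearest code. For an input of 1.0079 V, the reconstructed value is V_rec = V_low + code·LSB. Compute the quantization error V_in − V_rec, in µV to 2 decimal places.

14.26 µV

One LSB is 1.8 V / 8192 = 219.73 µV.
Scaled input = 4587.0649 LSBs, so code = 4587.
V_rec = 0 + 4587·0.000219727 = 1.0078857 V.
Error = 1.0079 − 1.0078857 = 1.42578e-05 V = 14.26 µV.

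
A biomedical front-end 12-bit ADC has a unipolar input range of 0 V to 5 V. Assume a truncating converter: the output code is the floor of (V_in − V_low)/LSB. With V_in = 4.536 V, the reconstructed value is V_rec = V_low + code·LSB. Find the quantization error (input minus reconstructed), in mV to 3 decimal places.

1.088 mV

One LSB is 5 V / 4096 = 1.221 mV.
(4.536 − 0)/0.0012207 = 3715.8912; ⌊·⌋ gives code 3715.
Reconstructed: 4.5349121 V.
Error = 4.536 − 4.5349121 = 0.00108789 V = 1.088 mV.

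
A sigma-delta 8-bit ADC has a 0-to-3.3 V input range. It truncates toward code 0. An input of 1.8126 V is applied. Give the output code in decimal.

code 140

Full-scale span = 3.3 V; LSB = 3.3/2^8 = 12.891 mV.
Input sits at 140.614 steps above V_low.
So the output code is 140.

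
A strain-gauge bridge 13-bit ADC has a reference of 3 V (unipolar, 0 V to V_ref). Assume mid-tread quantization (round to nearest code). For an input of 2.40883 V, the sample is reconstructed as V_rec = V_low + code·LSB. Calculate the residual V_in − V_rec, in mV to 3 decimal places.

LSB = 3/2^13 = 366.21 µV.
(V_in − V_low)/LSB = (2.40883 − 0)/0.000366211 = 6577.7118 → code 6578 (round).
Code 6578 maps back to 0 + 6578×0.000366211 V = 2.4089355 V.
Difference: -0.000105547 V → -0.106 mV.

-0.106 mV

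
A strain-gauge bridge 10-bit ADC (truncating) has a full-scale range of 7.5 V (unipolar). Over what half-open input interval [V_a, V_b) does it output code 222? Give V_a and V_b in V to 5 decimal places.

LSB = 7.5/2^10 = 7.324 mV.
V_a = V_low + 222·LSB = 1.62598 V; V_b = V_low + 223·LSB = 1.6333 V.

[1.62598 V, 1.63330 V)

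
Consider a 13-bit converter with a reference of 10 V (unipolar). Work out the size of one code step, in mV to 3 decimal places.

1.221 mV

Full-scale span = 10 V.
LSB = 10 / 2^13 = 10 / 8192 = 0.0012207 V = 1.221 mV.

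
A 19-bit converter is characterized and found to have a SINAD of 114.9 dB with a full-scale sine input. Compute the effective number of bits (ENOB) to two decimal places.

ENOB = (SINAD − 1.76) / 6.02 = (114.9 − 1.76)/6.02 = 18.794.

18.79 bits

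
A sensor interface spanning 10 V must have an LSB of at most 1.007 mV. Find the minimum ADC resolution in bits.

14 bits

Number of steps required ≥ 10 V / 1.007 mV = 9930.49.
Need 2^N ≥ 9930.49; 2^13 = 8192, 2^14 = 16384.
Minimum N = 14.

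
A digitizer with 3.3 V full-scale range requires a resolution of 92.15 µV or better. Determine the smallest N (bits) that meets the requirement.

Number of steps required ≥ 3.3 V / 92.15 µV = 35811.18.
Need 2^N ≥ 35811.18; 2^15 = 32768, 2^16 = 65536.
Minimum N = 16.

16 bits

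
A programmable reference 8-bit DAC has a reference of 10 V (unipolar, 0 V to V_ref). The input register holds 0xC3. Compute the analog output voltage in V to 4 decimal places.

7.6172 V

LSB = 10 V / 2^8 = 39.062 mV.
Code 0xC3 = 195 decimal.
V_out = 0 + 195 × 0.0390625 V = 7.61719 V.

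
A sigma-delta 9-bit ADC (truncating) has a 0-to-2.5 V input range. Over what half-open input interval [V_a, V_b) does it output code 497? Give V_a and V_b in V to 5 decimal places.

LSB = 2.5/2^9 = 4.883 mV.
V_a = V_low + 497·LSB = 2.42676 V; V_b = V_low + 498·LSB = 2.43164 V.

[2.42676 V, 2.43164 V)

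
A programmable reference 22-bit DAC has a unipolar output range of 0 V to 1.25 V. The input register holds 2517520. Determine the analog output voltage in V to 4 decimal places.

0.7503 V

LSB = 1.25 V / 2^22 = 0.30 µV.
V_out = 0 + 2517520 × 2.98023e-07 V = 0.750279 V.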